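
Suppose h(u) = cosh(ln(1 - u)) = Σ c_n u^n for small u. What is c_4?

1/2

Let u equal the inner series; expand the outer function in u and truncate.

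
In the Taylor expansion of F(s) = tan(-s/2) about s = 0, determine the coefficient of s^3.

[s^0] = 0;  [s^1] = -1/2;  [s^2] = 0;  [s^3] = -1/24.

-1/24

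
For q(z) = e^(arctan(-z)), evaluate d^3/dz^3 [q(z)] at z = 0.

Plug the Maclaurin series of the inner function into that of the outer and collect terms.
The coefficient of z^3 in the expansion is 1/6, so q′′′(0) = 3! * (1/6) = 1.

1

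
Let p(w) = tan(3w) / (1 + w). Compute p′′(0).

Write out both Maclaurin series and multiply, keeping only the needed powers.
The coefficient of w^2 in the expansion is -3, so p′′(0) = 2! * (-3) = -6.

-6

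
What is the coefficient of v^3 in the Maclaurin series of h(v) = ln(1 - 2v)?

-8/3

h(0) = 0
h′(0) = -2
h′′(0) = -4
h′′′(0) = -16
So c_3 = h′′′(0)/3! = -8/3.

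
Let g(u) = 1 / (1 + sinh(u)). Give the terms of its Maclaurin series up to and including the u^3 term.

-7*u^3/6 + u^2 - u + 1

Expand as Σ (-1)^k u^k with u equal to the inner function's series.
g(0) = 1
g′(0) = -1
g′′(0) = 2
g′′′(0) = -7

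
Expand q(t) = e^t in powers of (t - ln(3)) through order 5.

Compute the successive derivatives at the expansion point and divide by k!.
q(ln(3)) = 3
q′(ln(3)) = 3
q′′(ln(3)) = 3
q′′′(ln(3)) = 3
q^(4)(ln(3)) = 3
q^(5)(ln(3)) = 3

(t - ln(3))^5/40 + (t - ln(3))^4/8 + (t - ln(3))^3/2 + 3*(t - ln(3))^2/2 + 3*(t - ln(3)) + 3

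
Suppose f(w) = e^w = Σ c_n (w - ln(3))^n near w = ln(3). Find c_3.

Apply the Taylor formula c_k = f^(k)(a)/k!.
[(w - ln(3))^0] = 3;  [(w - ln(3))^1] = 3;  [(w - ln(3))^2] = 3/2;  [(w - ln(3))^3] = 1/2.
So c_3 = f′′′(ln(3))/3! = 1/2.

1/2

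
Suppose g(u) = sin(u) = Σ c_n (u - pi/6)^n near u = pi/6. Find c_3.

-sqrt(3)/12

Differentiate repeatedly and evaluate at the center.
[(u - pi/6)^0] = 1/2;  [(u - pi/6)^1] = sqrt(3)/2;  [(u - pi/6)^2] = -1/4;  [(u - pi/6)^3] = -sqrt(3)/12.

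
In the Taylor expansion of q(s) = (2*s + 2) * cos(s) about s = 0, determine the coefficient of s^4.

1/12

Distribute the polynomial across the series and collect like powers.
[s^0] = 2;  [s^1] = 2;  [s^2] = -1;  [s^3] = -1;  [s^4] = 1/12.
So c_4 = q^(4)(0)/4! = 1/12.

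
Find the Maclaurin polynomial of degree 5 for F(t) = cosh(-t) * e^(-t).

-2*t^5/15 + t^4/3 - 2*t^3/3 + t^2 - t + 1

Expand each factor separately, then convolve coefficients.
F(0) = 1
F′(0) = -1
F′′(0) = 2
F′′′(0) = -4
F^(4)(0) = 8
F^(5)(0) = -16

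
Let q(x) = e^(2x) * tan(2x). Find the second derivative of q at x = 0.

Expand each factor separately, then convolve coefficients.
From the series, [x^2] q = 4; multiply by 2! = 2 to get 8.

8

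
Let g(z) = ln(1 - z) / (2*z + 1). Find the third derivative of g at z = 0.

Expand 1/(denominator) as a geometric series and multiply by the numerator's series.
The coefficient of z^3 in the expansion is -10/3, so g′′′(0) = 3! * (-10/3) = -20.

-20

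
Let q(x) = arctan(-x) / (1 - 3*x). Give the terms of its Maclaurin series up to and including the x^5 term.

Use 1/(1 - r) = Σ r^k on the denominator, then take the Cauchy product.
[x^0] = 0;  [x^1] = -1;  [x^2] = -3;  [x^3] = -26/3;  [x^4] = -26;  [x^5] = -391/5.

-391*x^5/5 - 26*x^4 - 26*x^3/3 - 3*x^2 - x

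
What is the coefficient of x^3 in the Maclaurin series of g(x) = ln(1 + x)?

Use the known series and substitute for the argument.
g(0) = 0
g′(0) = 1
g′′(0) = -1
g′′′(0) = 2
Then c_k = g^(k)(0)/k! gives each Taylor coefficient.

1/3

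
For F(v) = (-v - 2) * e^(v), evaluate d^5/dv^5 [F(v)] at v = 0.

Multiply each power in the prefactor through the base expansion.
The coefficient of v^5 in the expansion is -7/120, so F^(5)(0) = 5! * (-7/120) = -7.

-7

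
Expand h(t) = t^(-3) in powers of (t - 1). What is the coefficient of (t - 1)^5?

-21

Compute the successive derivatives at the expansion point and divide by k!.
h(1) = 1
h′(1) = -3
h′′(1) = 12
h′′′(1) = -60
h^(4)(1) = 360
h^(5)(1) = -2520
Then c_k = h^(k)(1)/k! gives each Taylor coefficient.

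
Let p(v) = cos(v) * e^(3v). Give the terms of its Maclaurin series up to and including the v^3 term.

Take the Cauchy product of the two expansions.
p(0) = 1
p′(0) = 3
p′′(0) = 8
p′′′(0) = 18

3*v^3 + 4*v^2 + 3*v + 1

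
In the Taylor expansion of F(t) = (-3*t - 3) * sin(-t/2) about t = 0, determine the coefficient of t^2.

3/2

Distribute the polynomial across the series and collect like powers.
F(0) = 0
F′(0) = 3/2
F′′(0) = 3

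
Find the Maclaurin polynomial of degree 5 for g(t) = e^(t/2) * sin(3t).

Multiply the two series term by term and collect like powers.
g(0) = 0
g′(0) = 3
g′′(0) = 3
g′′′(0) = -99/4
g^(4)(0) = -105/2
g^(5)(0) = 2823/16

941*t^5/640 - 35*t^4/16 - 33*t^3/8 + 3*t^2/2 + 3*t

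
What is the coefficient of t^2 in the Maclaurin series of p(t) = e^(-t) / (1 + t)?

Multiply the two series term by term and collect like powers.
p(0) = 1
p′(0) = -2
p′′(0) = 5

5/2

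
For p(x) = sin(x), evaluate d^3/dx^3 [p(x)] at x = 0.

-1

Differentiate repeatedly and evaluate at the center.
The coefficient of x^3 in the expansion is -1/6, so p′′′(0) = 3! * (-1/6) = -1.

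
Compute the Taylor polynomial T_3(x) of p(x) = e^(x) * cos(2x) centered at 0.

Multiply the two series term by term and collect like powers.
p(0) = 1
p′(0) = 1
p′′(0) = -3
p′′′(0) = -11
The Taylor polynomial is Σ p^(k)(0)/k! · x^k.

-11*x^3/6 - 3*x^2/2 + x + 1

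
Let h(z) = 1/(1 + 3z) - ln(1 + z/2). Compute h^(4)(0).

15555/8

Expand each term separately and add.
The coefficient of z^4 in the expansion is 5185/64, so h^(4)(0) = 4! * (5185/64) = 15555/8.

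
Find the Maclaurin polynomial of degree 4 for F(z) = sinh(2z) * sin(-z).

-z^4 - 2*z^2

Expand each factor separately, then convolve coefficients.
F(0) = 0
F′(0) = 0
F′′(0) = -4
F′′′(0) = 0
F^(4)(0) = -24
Then c_k = F^(k)(0)/k! gives each Taylor coefficient.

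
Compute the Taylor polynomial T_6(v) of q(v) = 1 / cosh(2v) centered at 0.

Divide the numerator series by the denominator series (power-series long division).
[v^0] = 1;  [v^1] = 0;  [v^2] = -2;  [v^3] = 0;  [v^4] = 10/3;  [v^5] = 0;  [v^6] = -244/45.

-244*v^6/45 + 10*v^4/3 - 2*v^2 + 1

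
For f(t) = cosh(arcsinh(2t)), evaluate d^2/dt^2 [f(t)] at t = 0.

Let u equal the inner series; expand the outer function in u and truncate.
From the series, [t^2] f = 2; multiply by 2! = 2 to get 4.

4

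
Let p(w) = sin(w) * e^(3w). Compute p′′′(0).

26

Expand each factor separately, then convolve coefficients.
From the series, [w^3] p = 13/3; multiply by 3! = 6 to get 26.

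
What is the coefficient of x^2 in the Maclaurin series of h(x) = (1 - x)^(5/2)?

15/8

Apply the Taylor formula c_k = f^(k)(a)/k!.
h(0) = 1
h′(0) = -5/2
h′′(0) = 15/4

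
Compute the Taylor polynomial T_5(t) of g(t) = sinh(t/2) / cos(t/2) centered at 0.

Invert the denominator's series and multiply.
[t^0] = 0;  [t^1] = 1/2;  [t^2] = 0;  [t^3] = 1/12;  [t^4] = 0;  [t^5] = 3/320.

3*t^5/320 + t^3/12 + t/2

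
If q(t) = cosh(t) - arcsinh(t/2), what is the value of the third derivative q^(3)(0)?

Combine the two series term by term.
The coefficient of t^3 in the expansion is 1/48, so q′′′(0) = 3! * (1/48) = 1/8.

1/8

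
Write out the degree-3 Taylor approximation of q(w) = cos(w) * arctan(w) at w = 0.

-5*w^3/6 + w

Write out both Maclaurin series and multiply, keeping only the needed powers.
q(0) = 0
q′(0) = 1
q′′(0) = 0
q′′′(0) = -5
Then c_k = q^(k)(0)/k! gives each Taylor coefficient.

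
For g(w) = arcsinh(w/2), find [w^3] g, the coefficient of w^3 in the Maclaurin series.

-1/48

Apply the Taylor formula c_k = f^(k)(a)/k!.
g(0) = 0
g′(0) = 1/2
g′′(0) = 0
g′′′(0) = -1/8
So c_3 = g′′′(0)/3! = -1/48.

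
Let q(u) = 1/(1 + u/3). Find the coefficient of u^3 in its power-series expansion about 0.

Differentiate repeatedly and evaluate at the center.
q(0) = 1
q′(0) = -1/3
q′′(0) = 2/9
q′′′(0) = -2/9
So c_3 = q′′′(0)/3! = -1/27.

-1/27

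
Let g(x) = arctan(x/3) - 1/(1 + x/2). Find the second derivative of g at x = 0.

-1/2

Combine the two series term by term.
The coefficient of x^2 in the expansion is -1/4, so g′′(0) = 2! * (-1/4) = -1/2.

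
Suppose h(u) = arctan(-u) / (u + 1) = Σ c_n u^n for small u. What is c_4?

2/3

Multiply the numerator's expansion by the denominator's geometric series.
[u^0] = 0;  [u^1] = -1;  [u^2] = 1;  [u^3] = -2/3;  [u^4] = 2/3.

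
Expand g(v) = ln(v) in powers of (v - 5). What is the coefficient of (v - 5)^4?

-1/2500

[(v - 5)^0] = ln(5);  [(v - 5)^1] = 1/5;  [(v - 5)^2] = -1/50;  [(v - 5)^3] = 1/375;  [(v - 5)^4] = -1/2500.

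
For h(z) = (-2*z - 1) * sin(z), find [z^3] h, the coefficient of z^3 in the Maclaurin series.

Multiply each power in the prefactor through the base expansion.
h(0) = 0
h′(0) = -1
h′′(0) = -4
h′′′(0) = 1
So c_3 = h′′′(0)/3! = 1/6.

1/6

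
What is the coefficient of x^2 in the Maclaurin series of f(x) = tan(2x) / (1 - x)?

2

Take the Cauchy product of the two expansions.
f(0) = 0
f′(0) = 2
f′′(0) = 4
So c_2 = f′′(0)/2! = 2.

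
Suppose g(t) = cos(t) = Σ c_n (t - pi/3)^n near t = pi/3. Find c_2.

-1/4

[(t - pi/3)^0] = 1/2;  [(t - pi/3)^1] = -sqrt(3)/2;  [(t - pi/3)^2] = -1/4.
So c_2 = g′′(pi/3)/2! = -1/4.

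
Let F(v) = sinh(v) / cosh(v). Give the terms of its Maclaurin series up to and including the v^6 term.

Invert the denominator's series and multiply.
F(0) = 0
F′(0) = 1
F′′(0) = 0
F′′′(0) = -2
F^(4)(0) = 0
F^(5)(0) = 16
F^(6)(0) = 0
The Taylor polynomial is Σ F^(k)(0)/k! · v^k.

2*v^5/15 - v^3/3 + v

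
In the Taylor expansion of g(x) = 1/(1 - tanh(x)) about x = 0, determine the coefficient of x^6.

Compose series: expand the inner function first, then feed it into the outer expansion.
g(0) = 1
g′(0) = 1
g′′(0) = 2
g′′′(0) = 4
g^(4)(0) = 8
g^(5)(0) = 16
g^(6)(0) = 32
Then c_k = g^(k)(0)/k! gives each Taylor coefficient.

2/45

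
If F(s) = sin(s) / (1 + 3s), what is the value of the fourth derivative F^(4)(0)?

Take the Cauchy product of the two expansions.
From the series, [s^4] F = -53/2; multiply by 4! = 24 to get -636.

-636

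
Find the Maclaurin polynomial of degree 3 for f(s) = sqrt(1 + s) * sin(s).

Write out both Maclaurin series and multiply, keeping only the needed powers.
f(0) = 0
f′(0) = 1
f′′(0) = 1
f′′′(0) = -7/4

-7*s^3/24 + s^2/2 + s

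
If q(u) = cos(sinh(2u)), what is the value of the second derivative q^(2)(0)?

Substitute the inner expansion into the outer series and collect powers.
The coefficient of u^2 in the expansion is -2, so q′′(0) = 2! * (-2) = -4.

-4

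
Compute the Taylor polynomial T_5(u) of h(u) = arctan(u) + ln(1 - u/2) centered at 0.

Add the two expansions coefficient-wise.
h(0) = 0
h′(0) = 1/2
h′′(0) = -1/4
h′′′(0) = -9/4
h^(4)(0) = -3/8
h^(5)(0) = 93/4

31*u^5/160 - u^4/64 - 3*u^3/8 - u^2/8 + u/2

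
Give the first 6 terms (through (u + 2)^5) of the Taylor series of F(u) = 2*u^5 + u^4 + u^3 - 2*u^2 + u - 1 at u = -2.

2*(u + 2)^5 - 19*(u + 2)^4 + 73*(u + 2)^3 - 144*(u + 2)^2 + 149*(u + 2) - 67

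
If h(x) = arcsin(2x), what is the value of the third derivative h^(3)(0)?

8

The coefficient of x^3 in the expansion is 4/3, so h′′′(0) = 3! * (4/3) = 8.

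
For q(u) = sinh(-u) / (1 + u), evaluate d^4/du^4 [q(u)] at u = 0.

28

Take the Cauchy product of the two expansions.
From the series, [u^4] q = 7/6; multiply by 4! = 24 to get 28.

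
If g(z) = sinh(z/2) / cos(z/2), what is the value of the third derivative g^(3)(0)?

1/2

Invert the denominator's series and multiply.
From the series, [z^3] g = 1/12; multiply by 3! = 6 to get 1/2.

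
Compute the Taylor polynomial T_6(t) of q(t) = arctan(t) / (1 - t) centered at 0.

Use 1/(1 - r) = Σ r^k on the denominator, then take the Cauchy product.
q(0) = 0
q′(0) = 1
q′′(0) = 2
q′′′(0) = 4
q^(4)(0) = 16
q^(5)(0) = 104
q^(6)(0) = 624
The Taylor polynomial is Σ q^(k)(0)/k! · t^k.

13*t^6/15 + 13*t^5/15 + 2*t^4/3 + 2*t^3/3 + t^2 + t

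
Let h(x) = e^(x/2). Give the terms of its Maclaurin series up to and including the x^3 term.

Compute the successive derivatives at the expansion point and divide by k!.
h(0) = 1
h′(0) = 1/2
h′′(0) = 1/4
h′′′(0) = 1/8
Then c_k = h^(k)(0)/k! gives each Taylor coefficient.

x^3/48 + x^2/8 + x/2 + 1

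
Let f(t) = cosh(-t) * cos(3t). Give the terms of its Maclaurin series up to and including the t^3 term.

1 - 4*t^2

Write out both Maclaurin series and multiply, keeping only the needed powers.
f(0) = 1
f′(0) = 0
f′′(0) = -8
f′′′(0) = 0
The Taylor polynomial is Σ f^(k)(0)/k! · t^k.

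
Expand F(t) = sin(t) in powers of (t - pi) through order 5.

F(pi) = 0
F′(pi) = -1
F′′(pi) = 0
F′′′(pi) = 1
F^(4)(pi) = 0
F^(5)(pi) = -1

-(t - pi)^5/120 + (t - pi)^3/6 - (t - pi)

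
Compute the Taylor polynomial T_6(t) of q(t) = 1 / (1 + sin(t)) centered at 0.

Write 1/(1+u) = 1 - u + u^2 - u^3 + ... and substitute the series for u.
[t^0] = 1;  [t^1] = -1;  [t^2] = 1;  [t^3] = -5/6;  [t^4] = 2/3;  [t^5] = -61/120;  [t^6] = 17/45.

17*t^6/45 - 61*t^5/120 + 2*t^4/3 - 5*t^3/6 + t^2 - t + 1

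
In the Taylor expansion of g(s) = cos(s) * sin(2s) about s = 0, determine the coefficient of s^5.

Take the Cauchy product of the two expansions.
g(0) = 0
g′(0) = 2
g′′(0) = 0
g′′′(0) = -14
g^(4)(0) = 0
g^(5)(0) = 122

61/60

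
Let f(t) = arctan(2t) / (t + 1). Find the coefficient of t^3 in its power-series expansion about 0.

-2/3

Use 1/(1 - r) = Σ r^k on the denominator, then take the Cauchy product.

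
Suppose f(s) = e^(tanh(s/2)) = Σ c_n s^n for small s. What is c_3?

Let u equal the inner series; expand the outer function in u and truncate.
f(0) = 1
f′(0) = 1/2
f′′(0) = 1/4
f′′′(0) = -1/8
So c_3 = f′′′(0)/3! = -1/48.

-1/48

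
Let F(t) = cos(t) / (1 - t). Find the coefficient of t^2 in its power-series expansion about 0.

Take the Cauchy product of the two expansions.

1/2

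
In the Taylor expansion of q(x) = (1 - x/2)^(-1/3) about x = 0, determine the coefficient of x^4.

35/3888

q(0) = 1
q′(0) = 1/6
q′′(0) = 1/9
q′′′(0) = 7/54
q^(4)(0) = 35/162
So c_4 = q^(4)(0)/4! = 35/3888.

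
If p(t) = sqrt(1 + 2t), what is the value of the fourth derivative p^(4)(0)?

-15

Use the known series and substitute for the argument.
The coefficient of t^4 in the expansion is -5/8, so p^(4)(0) = 4! * (-5/8) = -15.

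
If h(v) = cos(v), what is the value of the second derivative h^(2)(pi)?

1

Compute the successive derivatives at the expansion point and divide by k!.
The coefficient of (v - pi)^2 in the expansion is 1/2, so h′′(pi) = 2! * (1/2) = 1.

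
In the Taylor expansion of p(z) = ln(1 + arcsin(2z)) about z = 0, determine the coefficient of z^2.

Let u equal the inner series; expand the outer function in u and truncate.
p(0) = 0
p′(0) = 2
p′′(0) = -4

-2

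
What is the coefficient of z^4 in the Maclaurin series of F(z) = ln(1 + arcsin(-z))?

Substitute the inner expansion into the outer series and collect powers.
[z^0] = 0;  [z^1] = -1;  [z^2] = -1/2;  [z^3] = -1/2;  [z^4] = -5/12.

-5/12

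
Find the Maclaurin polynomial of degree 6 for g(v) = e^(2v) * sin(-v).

-11*v^6/180 - 41*v^5/120 - v^4 - 11*v^3/6 - 2*v^2 - v

Expand each factor separately, then convolve coefficients.
g(0) = 0
g′(0) = -1
g′′(0) = -4
g′′′(0) = -11
g^(4)(0) = -24
g^(5)(0) = -41
g^(6)(0) = -44
Then c_k = g^(k)(0)/k! gives each Taylor coefficient.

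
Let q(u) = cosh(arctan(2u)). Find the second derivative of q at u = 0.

Plug the Maclaurin series of the inner function into that of the outer and collect terms.
The coefficient of u^2 in the expansion is 2, so q′′(0) = 2! * (2) = 4.

4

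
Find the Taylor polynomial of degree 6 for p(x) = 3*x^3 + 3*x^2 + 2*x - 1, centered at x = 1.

3*(x - 1)^3 + 12*(x - 1)^2 + 17*(x - 1) + 7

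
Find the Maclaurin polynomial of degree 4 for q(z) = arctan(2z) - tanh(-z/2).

Expand each term separately and add.
q(0) = 0
q′(0) = 5/2
q′′(0) = 0
q′′′(0) = -65/4
q^(4)(0) = 0

-65*z^3/24 + 5*z/2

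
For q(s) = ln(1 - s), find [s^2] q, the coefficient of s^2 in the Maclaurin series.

-1/2

Compute the successive derivatives at the expansion point and divide by k!.
[s^0] = 0;  [s^1] = -1;  [s^2] = -1/2.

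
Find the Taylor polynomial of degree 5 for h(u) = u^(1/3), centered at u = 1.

22*(u - 1)^5/729 - 10*(u - 1)^4/243 + 5*(u - 1)^3/81 - (u - 1)^2/9 + (u - 1)/3 + 1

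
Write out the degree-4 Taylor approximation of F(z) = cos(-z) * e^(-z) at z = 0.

-z^4/6 + z^3/3 - z + 1

Write out both Maclaurin series and multiply, keeping only the needed powers.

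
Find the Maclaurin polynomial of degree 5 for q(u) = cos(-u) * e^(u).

Multiply the two series term by term and collect like powers.
q(0) = 1
q′(0) = 1
q′′(0) = 0
q′′′(0) = -2
q^(4)(0) = -4
q^(5)(0) = -4
Then c_k = q^(k)(0)/k! gives each Taylor coefficient.

-u^5/30 - u^4/6 - u^3/3 + u + 1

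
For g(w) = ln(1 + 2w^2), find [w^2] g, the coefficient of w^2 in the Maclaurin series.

2

Apply the Taylor formula c_k = f^(k)(a)/k!.
g(0) = 0
g′(0) = 0
g′′(0) = 4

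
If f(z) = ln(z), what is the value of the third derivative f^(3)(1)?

The coefficient of (z - 1)^3 in the expansion is 1/3, so f′′′(1) = 3! * (1/3) = 2.

2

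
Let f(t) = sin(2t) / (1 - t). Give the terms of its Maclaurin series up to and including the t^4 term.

Take the Cauchy product of the two expansions.
f(0) = 0
f′(0) = 2
f′′(0) = 4
f′′′(0) = 4
f^(4)(0) = 16
Then c_k = f^(k)(0)/k! gives each Taylor coefficient.

2*t^4/3 + 2*t^3/3 + 2*t^2 + 2*t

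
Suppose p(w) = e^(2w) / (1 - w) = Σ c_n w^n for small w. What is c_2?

Use 1/(1 - r) = Σ r^k on the denominator, then take the Cauchy product.
[w^0] = 1;  [w^1] = 3;  [w^2] = 5.

5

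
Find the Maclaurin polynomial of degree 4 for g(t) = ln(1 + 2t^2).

-2*t^4 + 2*t^2

Use the known series and substitute for the argument.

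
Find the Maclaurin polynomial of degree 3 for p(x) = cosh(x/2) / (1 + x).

Multiply the two series term by term and collect like powers.
[x^0] = 1;  [x^1] = -1;  [x^2] = 9/8;  [x^3] = -9/8.

-9*x^3/8 + 9*x^2/8 - x + 1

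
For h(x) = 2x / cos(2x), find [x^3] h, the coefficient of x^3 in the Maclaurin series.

Invert the denominator's series and multiply.
h(0) = 0
h′(0) = 2
h′′(0) = 0
h′′′(0) = 24
So c_3 = h′′′(0)/3! = 4.

4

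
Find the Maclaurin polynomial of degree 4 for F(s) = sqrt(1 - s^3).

1 - s^3/2

F(0) = 1
F′(0) = 0
F′′(0) = 0
F′′′(0) = -3
F^(4)(0) = 0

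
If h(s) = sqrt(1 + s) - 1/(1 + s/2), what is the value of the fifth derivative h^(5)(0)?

Combine the two series term by term.
From the series, [s^5] h = 15/256; multiply by 5! = 120 to get 225/32.

225/32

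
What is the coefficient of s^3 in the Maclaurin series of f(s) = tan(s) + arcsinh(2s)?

Expand each term separately and add.
f(0) = 0
f′(0) = 3
f′′(0) = 0
f′′′(0) = -6

-1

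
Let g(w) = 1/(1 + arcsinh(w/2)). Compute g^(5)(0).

Plug the Maclaurin series of the inner function into that of the outer and collect terms.
From the series, [w^5] g = -23/1280; multiply by 5! = 120 to get -69/32.

-69/32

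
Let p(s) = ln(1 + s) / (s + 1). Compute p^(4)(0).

-50

Expand 1/(denominator) as a geometric series and multiply by the numerator's series.
The coefficient of s^4 in the expansion is -25/12, so p^(4)(0) = 4! * (-25/12) = -50.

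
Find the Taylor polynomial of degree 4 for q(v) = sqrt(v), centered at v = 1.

-5*(v - 1)^4/128 + (v - 1)^3/16 - (v - 1)^2/8 + (v - 1)/2 + 1

q(1) = 1
q′(1) = 1/2
q′′(1) = -1/4
q′′′(1) = 3/8
q^(4)(1) = -15/16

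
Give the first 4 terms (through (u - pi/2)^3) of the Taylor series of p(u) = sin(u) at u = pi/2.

Differentiate repeatedly and evaluate at the center.
p(pi/2) = 1
p′(pi/2) = 0
p′′(pi/2) = -1
p′′′(pi/2) = 0
Then c_k = p^(k)(pi/2)/k! gives each Taylor coefficient.

1 - (u - pi/2)^2/2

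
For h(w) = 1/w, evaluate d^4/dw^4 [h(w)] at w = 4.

3/128

Apply the Taylor formula c_k = f^(k)(a)/k!.
From the series, [(w - 4)^4] h = 1/1024; multiply by 4! = 24 to get 3/128.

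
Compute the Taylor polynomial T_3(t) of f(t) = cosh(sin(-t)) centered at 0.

t^2/2 + 1

Plug the Maclaurin series of the inner function into that of the outer and collect terms.
f(0) = 1
f′(0) = 0
f′′(0) = 1
f′′′(0) = 0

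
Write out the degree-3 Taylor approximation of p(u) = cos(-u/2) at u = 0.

1 - u^2/8

Compute the successive derivatives at the expansion point and divide by k!.
p(0) = 1
p′(0) = 0
p′′(0) = -1/4
p′′′(0) = 0
The Taylor polynomial is Σ p^(k)(0)/k! · u^k.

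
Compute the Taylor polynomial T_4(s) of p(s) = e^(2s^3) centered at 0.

2*s^3 + 1

Use the known series and substitute for the argument.
p(0) = 1
p′(0) = 0
p′′(0) = 0
p′′′(0) = 12
p^(4)(0) = 0
Dividing each by k! gives the coefficients c_0, ..., c_4.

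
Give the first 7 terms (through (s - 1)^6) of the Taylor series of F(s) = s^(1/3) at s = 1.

-154*(s - 1)^6/6561 + 22*(s - 1)^5/729 - 10*(s - 1)^4/243 + 5*(s - 1)^3/81 - (s - 1)^2/9 + (s - 1)/3 + 1

Differentiate repeatedly and evaluate at the center.
F(1) = 1
F′(1) = 1/3
F′′(1) = -2/9
F′′′(1) = 10/27
F^(4)(1) = -80/81
F^(5)(1) = 880/243
F^(6)(1) = -12320/729
Dividing each by k! gives the coefficients c_0, ..., c_6.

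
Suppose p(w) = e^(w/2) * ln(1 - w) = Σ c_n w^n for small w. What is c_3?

-17/24

Multiply the two series term by term and collect like powers.
[w^0] = 0;  [w^1] = -1;  [w^2] = -1;  [w^3] = -17/24.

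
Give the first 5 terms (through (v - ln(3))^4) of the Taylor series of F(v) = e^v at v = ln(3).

(v - ln(3))^4/8 + (v - ln(3))^3/2 + 3*(v - ln(3))^2/2 + 3*(v - ln(3)) + 3

Differentiate repeatedly and evaluate at the center.
[(v - ln(3))^0] = 3;  [(v - ln(3))^1] = 3;  [(v - ln(3))^2] = 3/2;  [(v - ln(3))^3] = 1/2;  [(v - ln(3))^4] = 1/8.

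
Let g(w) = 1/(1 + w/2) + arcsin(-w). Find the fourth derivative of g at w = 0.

3/2

Combine the two series term by term.
From the series, [w^4] g = 1/16; multiply by 4! = 24 to get 3/2.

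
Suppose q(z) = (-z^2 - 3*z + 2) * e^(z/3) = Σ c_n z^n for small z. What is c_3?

Distribute the polynomial across the series and collect like powers.
q(0) = 2
q′(0) = -7/3
q′′(0) = -34/9
q′′′(0) = -79/27

-79/162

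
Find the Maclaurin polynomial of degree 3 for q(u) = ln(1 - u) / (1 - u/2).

Multiply the two series term by term and collect like powers.
q(0) = 0
q′(0) = -1
q′′(0) = -2
q′′′(0) = -5

-5*u^3/6 - u^2 - u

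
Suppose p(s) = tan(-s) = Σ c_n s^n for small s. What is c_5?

-2/15

[s^0] = 0;  [s^1] = -1;  [s^2] = 0;  [s^3] = -1/3;  [s^4] = 0;  [s^5] = -2/15.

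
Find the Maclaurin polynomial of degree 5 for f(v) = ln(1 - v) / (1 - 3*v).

Use 1/(1 - r) = Σ r^k on the denominator, then take the Cauchy product.
[v^0] = 0;  [v^1] = -1;  [v^2] = -7/2;  [v^3] = -65/6;  [v^4] = -131/4;  [v^5] = -1969/20.

-1969*v^5/20 - 131*v^4/4 - 65*v^3/6 - 7*v^2/2 - v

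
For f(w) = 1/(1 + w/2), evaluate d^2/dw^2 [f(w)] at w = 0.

1/2

The coefficient of w^2 in the expansion is 1/4, so f′′(0) = 2! * (1/4) = 1/2.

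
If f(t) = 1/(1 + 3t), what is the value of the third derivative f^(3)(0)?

-162

The coefficient of t^3 in the expansion is -27, so f′′′(0) = 3! * (-27) = -162.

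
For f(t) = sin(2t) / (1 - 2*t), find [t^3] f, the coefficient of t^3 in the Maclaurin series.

20/3

Multiply the numerator's expansion by the denominator's geometric series.
[t^0] = 0;  [t^1] = 2;  [t^2] = 4;  [t^3] = 20/3.
So c_3 = f′′′(0)/3! = 20/3.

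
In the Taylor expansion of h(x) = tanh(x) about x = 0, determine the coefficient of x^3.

-1/3

h(0) = 0
h′(0) = 1
h′′(0) = 0
h′′′(0) = -2
So c_3 = h′′′(0)/3! = -1/3.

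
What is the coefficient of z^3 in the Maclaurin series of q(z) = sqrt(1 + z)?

[z^0] = 1;  [z^1] = 1/2;  [z^2] = -1/8;  [z^3] = 1/16.

1/16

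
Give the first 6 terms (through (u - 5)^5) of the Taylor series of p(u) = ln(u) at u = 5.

p(5) = ln(5)
p′(5) = 1/5
p′′(5) = -1/25
p′′′(5) = 2/125
p^(4)(5) = -6/625
p^(5)(5) = 24/3125
The Taylor polynomial is Σ p^(k)(5)/k! · (u - 5)^k.

(u - 5)^5/15625 - (u - 5)^4/2500 + (u - 5)^3/375 - (u - 5)^2/50 + (u - 5)/5 + ln(5)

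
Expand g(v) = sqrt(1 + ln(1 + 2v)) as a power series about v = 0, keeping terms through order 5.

1609*v^5/120 - 143*v^4/24 + 17*v^3/6 - 3*v^2/2 + v + 1

Substitute the inner expansion into the outer series and collect powers.
[v^0] = 1;  [v^1] = 1;  [v^2] = -3/2;  [v^3] = 17/6;  [v^4] = -143/24;  [v^5] = 1609/120.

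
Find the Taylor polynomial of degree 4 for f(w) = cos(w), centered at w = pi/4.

f(pi/4) = sqrt(2)/2
f′(pi/4) = -sqrt(2)/2
f′′(pi/4) = -sqrt(2)/2
f′′′(pi/4) = sqrt(2)/2
f^(4)(pi/4) = sqrt(2)/2
Dividing each by k! gives the coefficients c_0, ..., c_4.

sqrt(2)*(w - pi/4)^4/48 + sqrt(2)*(w - pi/4)^3/12 - sqrt(2)*(w - pi/4)^2/4 - sqrt(2)*(w - pi/4)/2 + sqrt(2)/2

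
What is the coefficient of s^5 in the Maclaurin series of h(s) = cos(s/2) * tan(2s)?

3781/960

Take the Cauchy product of the two expansions.
[s^0] = 0;  [s^1] = 2;  [s^2] = 0;  [s^3] = 29/12;  [s^4] = 0;  [s^5] = 3781/960.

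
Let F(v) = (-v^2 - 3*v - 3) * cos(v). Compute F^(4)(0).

9

Distribute the polynomial across the series and collect like powers.
The coefficient of v^4 in the expansion is 3/8, so F^(4)(0) = 4! * (3/8) = 9.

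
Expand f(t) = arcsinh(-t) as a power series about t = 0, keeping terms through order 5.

-3*t^5/40 + t^3/6 - t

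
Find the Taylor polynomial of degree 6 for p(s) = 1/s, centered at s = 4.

[(s - 4)^0] = 1/4;  [(s - 4)^1] = -1/16;  [(s - 4)^2] = 1/64;  [(s - 4)^3] = -1/256;  [(s - 4)^4] = 1/1024;  [(s - 4)^5] = -1/4096;  [(s - 4)^6] = 1/16384.

(s - 4)^6/16384 - (s - 4)^5/4096 + (s - 4)^4/1024 - (s - 4)^3/256 + (s - 4)^2/64 - (s - 4)/16 + 1/4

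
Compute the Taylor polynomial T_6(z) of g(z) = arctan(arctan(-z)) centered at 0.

-11*z^5/15 + 2*z^3/3 - z

Substitute the inner expansion into the outer series and collect powers.
g(0) = 0
g′(0) = -1
g′′(0) = 0
g′′′(0) = 4
g^(4)(0) = 0
g^(5)(0) = -88
g^(6)(0) = 0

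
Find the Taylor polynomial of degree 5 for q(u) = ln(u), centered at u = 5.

Compute the successive derivatives at the expansion point and divide by k!.
q(5) = ln(5)
q′(5) = 1/5
q′′(5) = -1/25
q′′′(5) = 2/125
q^(4)(5) = -6/625
q^(5)(5) = 24/3125

(u - 5)^5/15625 - (u - 5)^4/2500 + (u - 5)^3/375 - (u - 5)^2/50 + (u - 5)/5 + ln(5)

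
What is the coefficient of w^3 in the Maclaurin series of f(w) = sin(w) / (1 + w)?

Write out both Maclaurin series and multiply, keeping only the needed powers.

5/6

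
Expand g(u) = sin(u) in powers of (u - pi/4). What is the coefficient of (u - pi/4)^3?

-sqrt(2)/12

[(u - pi/4)^0] = sqrt(2)/2;  [(u - pi/4)^1] = sqrt(2)/2;  [(u - pi/4)^2] = -sqrt(2)/4;  [(u - pi/4)^3] = -sqrt(2)/12.
So c_3 = g′′′(pi/4)/3! = -sqrt(2)/12.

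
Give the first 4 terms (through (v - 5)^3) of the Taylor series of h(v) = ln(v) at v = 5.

(v - 5)^3/375 - (v - 5)^2/50 + (v - 5)/5 + ln(5)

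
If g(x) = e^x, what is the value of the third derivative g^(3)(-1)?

The coefficient of (x + 1)^3 in the expansion is e^(-1)/6, so g′′′(-1) = 3! * (e^(-1)/6) = e^(-1).

e^(-1)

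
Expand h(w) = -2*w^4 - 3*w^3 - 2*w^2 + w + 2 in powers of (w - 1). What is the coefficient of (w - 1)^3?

Differentiate repeatedly and evaluate at the center.
[(w - 1)^0] = -4;  [(w - 1)^1] = -20;  [(w - 1)^2] = -23;  [(w - 1)^3] = -11.

-11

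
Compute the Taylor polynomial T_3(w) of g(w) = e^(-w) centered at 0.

-w^3/6 + w^2/2 - w + 1

Apply the Taylor formula c_k = f^(k)(a)/k!.
g(0) = 1
g′(0) = -1
g′′(0) = 1
g′′′(0) = -1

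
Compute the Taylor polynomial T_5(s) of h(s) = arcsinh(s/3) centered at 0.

h(0) = 0
h′(0) = 1/3
h′′(0) = 0
h′′′(0) = -1/27
h^(4)(0) = 0
h^(5)(0) = 1/27

s^5/3240 - s^3/162 + s/3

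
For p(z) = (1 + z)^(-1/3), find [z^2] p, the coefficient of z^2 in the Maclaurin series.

2/9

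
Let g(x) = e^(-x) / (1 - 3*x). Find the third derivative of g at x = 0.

116

Expand 1/(denominator) as a geometric series and multiply by the numerator's series.
From the series, [x^3] g = 58/3; multiply by 3! = 6 to get 116.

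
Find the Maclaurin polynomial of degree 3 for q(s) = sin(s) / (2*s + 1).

Use 1/(1 - r) = Σ r^k on the denominator, then take the Cauchy product.
q(0) = 0
q′(0) = 1
q′′(0) = -4
q′′′(0) = 23
Then c_k = q^(k)(0)/k! gives each Taylor coefficient.

23*s^3/6 - 2*s^2 + s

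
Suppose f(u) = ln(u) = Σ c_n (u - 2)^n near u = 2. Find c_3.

1/24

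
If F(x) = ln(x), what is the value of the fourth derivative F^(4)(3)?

-2/27

From the series, [(x - 3)^4] F = -1/324; multiply by 4! = 24 to get -2/27.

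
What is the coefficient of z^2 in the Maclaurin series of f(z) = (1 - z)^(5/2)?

15/8

[z^0] = 1;  [z^1] = -5/2;  [z^2] = 15/8.
So c_2 = f′′(0)/2! = 15/8.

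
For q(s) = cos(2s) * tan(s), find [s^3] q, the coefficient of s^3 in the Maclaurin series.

Take the Cauchy product of the two expansions.
[s^0] = 0;  [s^1] = 1;  [s^2] = 0;  [s^3] = -5/3.
So c_3 = q′′′(0)/3! = -5/3.

-5/3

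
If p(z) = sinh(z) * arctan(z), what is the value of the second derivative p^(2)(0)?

2

Take the Cauchy product of the two expansions.
From the series, [z^2] p = 1; multiply by 2! = 2 to get 2.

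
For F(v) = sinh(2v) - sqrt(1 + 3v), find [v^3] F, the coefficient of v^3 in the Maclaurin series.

-17/48

Combine the two series term by term.
[v^0] = -1;  [v^1] = 1/2;  [v^2] = 9/8;  [v^3] = -17/48.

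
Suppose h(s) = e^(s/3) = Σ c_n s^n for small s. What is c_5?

[s^0] = 1;  [s^1] = 1/3;  [s^2] = 1/18;  [s^3] = 1/162;  [s^4] = 1/1944;  [s^5] = 1/29160.

1/29160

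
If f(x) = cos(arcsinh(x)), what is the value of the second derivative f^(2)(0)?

Substitute the inner expansion into the outer series and collect powers.
The coefficient of x^2 in the expansion is -1/2, so f′′(0) = 2! * (-1/2) = -1.

-1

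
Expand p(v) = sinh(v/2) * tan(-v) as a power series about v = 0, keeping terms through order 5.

Expand each factor separately, then convolve coefficients.
[v^0] = 0;  [v^1] = 0;  [v^2] = -1/2;  [v^3] = 0;  [v^4] = -3/16;  [v^5] = 0.

-3*v^4/16 - v^2/2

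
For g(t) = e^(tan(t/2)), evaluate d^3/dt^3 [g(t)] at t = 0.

3/8

Compose series: expand the inner function first, then feed it into the outer expansion.
The coefficient of t^3 in the expansion is 1/16, so g′′′(0) = 3! * (1/16) = 3/8.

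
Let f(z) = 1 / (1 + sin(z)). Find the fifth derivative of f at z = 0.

Use the geometric series for the reciprocal, then substitute.
From the series, [z^5] f = -61/120; multiply by 5! = 120 to get -61.

-61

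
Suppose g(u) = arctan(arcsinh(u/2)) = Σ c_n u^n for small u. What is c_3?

Let u equal the inner series; expand the outer function in u and truncate.
[u^0] = 0;  [u^1] = 1/2;  [u^2] = 0;  [u^3] = -1/16.

-1/16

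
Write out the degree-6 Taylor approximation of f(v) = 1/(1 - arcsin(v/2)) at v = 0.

83*v^6/2880 + 63*v^5/1280 + v^4/12 + 7*v^3/48 + v^2/4 + v/2 + 1

Plug the Maclaurin series of the inner function into that of the outer and collect terms.
[v^0] = 1;  [v^1] = 1/2;  [v^2] = 1/4;  [v^3] = 7/48;  [v^4] = 1/12;  [v^5] = 63/1280;  [v^6] = 83/2880.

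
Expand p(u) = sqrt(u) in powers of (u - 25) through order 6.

-21*(u - 25)^6/50000000000 + 7*(u - 25)^5/500000000 - (u - 25)^4/2000000 + (u - 25)^3/50000 - (u - 25)^2/1000 + (u - 25)/10 + 5

[(u - 25)^0] = 5;  [(u - 25)^1] = 1/10;  [(u - 25)^2] = -1/1000;  [(u - 25)^3] = 1/50000;  [(u - 25)^4] = -1/2000000;  [(u - 25)^5] = 7/500000000;  [(u - 25)^6] = -21/50000000000.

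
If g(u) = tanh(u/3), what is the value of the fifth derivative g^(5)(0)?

16/243

From the series, [u^5] g = 2/3645; multiply by 5! = 120 to get 16/243.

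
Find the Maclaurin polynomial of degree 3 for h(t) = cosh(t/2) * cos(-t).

Multiply the two series term by term and collect like powers.
h(0) = 1
h′(0) = 0
h′′(0) = -3/4
h′′′(0) = 0

1 - 3*t^2/8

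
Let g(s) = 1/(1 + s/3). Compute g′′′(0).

From the series, [s^3] g = -1/27; multiply by 3! = 6 to get -2/9.

-2/9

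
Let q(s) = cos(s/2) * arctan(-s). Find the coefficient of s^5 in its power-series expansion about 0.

Expand each factor separately, then convolve coefficients.

-469/1920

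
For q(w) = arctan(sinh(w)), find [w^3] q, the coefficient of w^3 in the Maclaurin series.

Plug the Maclaurin series of the inner function into that of the outer and collect terms.
q(0) = 0
q′(0) = 1
q′′(0) = 0
q′′′(0) = -1

-1/6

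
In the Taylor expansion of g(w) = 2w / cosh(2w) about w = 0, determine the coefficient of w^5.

Invert the denominator's series and multiply.
g(0) = 0
g′(0) = 2
g′′(0) = 0
g′′′(0) = -24
g^(4)(0) = 0
g^(5)(0) = 800
So c_5 = g^(5)(0)/5! = 20/3.

20/3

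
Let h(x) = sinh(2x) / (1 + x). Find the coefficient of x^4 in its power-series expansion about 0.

Expand each factor separately, then convolve coefficients.
h(0) = 0
h′(0) = 2
h′′(0) = -4
h′′′(0) = 20
h^(4)(0) = -80
The Taylor polynomial is Σ h^(k)(0)/k! · x^k.

-10/3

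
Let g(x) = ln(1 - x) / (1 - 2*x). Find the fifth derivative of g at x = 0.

Expand 1/(denominator) as a geometric series and multiply by the numerator's series.
From the series, [x^5] g = -661/30; multiply by 5! = 120 to get -2644.

-2644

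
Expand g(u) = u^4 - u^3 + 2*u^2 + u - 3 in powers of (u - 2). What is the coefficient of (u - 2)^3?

g(2) = 15
g′(2) = 29
g′′(2) = 40
g′′′(2) = 42
Then c_k = g^(k)(2)/k! gives each Taylor coefficient.

7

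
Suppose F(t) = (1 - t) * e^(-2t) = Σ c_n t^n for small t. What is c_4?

2

Multiply each power in the prefactor through the base expansion.
F(0) = 1
F′(0) = -3
F′′(0) = 8
F′′′(0) = -20
F^(4)(0) = 48
Then c_k = F^(k)(0)/k! gives each Taylor coefficient.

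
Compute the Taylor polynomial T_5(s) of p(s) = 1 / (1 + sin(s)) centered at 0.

Use the geometric series for the reciprocal, then substitute.

-61*s^5/120 + 2*s^4/3 - 5*s^3/6 + s^2 - s + 1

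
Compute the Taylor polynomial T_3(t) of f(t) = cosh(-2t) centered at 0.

f(0) = 1
f′(0) = 0
f′′(0) = 4
f′′′(0) = 0
The Taylor polynomial is Σ f^(k)(0)/k! · t^k.

2*t^2 + 1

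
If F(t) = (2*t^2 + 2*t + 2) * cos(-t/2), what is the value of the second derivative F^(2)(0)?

Multiply each power in the prefactor through the base expansion.
From the series, [t^2] F = 7/4; multiply by 2! = 2 to get 7/2.

7/2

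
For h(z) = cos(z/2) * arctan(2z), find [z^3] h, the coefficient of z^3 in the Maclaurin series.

Multiply the two series term by term and collect like powers.
h(0) = 0
h′(0) = 2
h′′(0) = 0
h′′′(0) = -35/2

-35/12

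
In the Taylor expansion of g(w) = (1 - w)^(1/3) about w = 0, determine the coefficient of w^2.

-1/9

g(0) = 1
g′(0) = -1/3
g′′(0) = -2/9
The Taylor polynomial is Σ g^(k)(0)/k! · w^k.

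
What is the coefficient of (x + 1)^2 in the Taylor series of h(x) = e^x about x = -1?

e^(-1)/2

Differentiate repeatedly and evaluate at the center.
h(-1) = e^(-1)
h′(-1) = e^(-1)
h′′(-1) = e^(-1)
So c_2 = h′′(-1)/2! = e^(-1)/2.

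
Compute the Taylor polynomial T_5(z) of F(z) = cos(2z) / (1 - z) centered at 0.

Take the Cauchy product of the two expansions.
F(0) = 1
F′(0) = 1
F′′(0) = -2
F′′′(0) = -6
F^(4)(0) = -8
F^(5)(0) = -40
The Taylor polynomial is Σ F^(k)(0)/k! · z^k.

-z^5/3 - z^4/3 - z^3 - z^2 + z + 1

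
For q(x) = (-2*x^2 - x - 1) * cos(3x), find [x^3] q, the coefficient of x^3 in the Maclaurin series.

Multiply each power in the prefactor through the base expansion.

9/2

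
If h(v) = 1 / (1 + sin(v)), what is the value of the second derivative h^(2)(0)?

2

Write 1/(1+u) = 1 - u + u^2 - u^3 + ... and substitute the series for u.
From the series, [v^2] h = 1; multiply by 2! = 2 to get 2.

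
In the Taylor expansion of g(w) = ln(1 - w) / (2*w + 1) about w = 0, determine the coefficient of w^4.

Expand 1/(denominator) as a geometric series and multiply by the numerator's series.

77/12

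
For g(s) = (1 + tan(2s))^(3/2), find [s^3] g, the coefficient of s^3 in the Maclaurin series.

7/2

Plug the Maclaurin series of the inner function into that of the outer and collect terms.
[s^0] = 1;  [s^1] = 3;  [s^2] = 3/2;  [s^3] = 7/2.
So c_3 = g′′′(0)/3! = 7/2.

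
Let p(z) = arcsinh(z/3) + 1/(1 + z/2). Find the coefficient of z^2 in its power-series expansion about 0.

Combine the two series term by term.

1/4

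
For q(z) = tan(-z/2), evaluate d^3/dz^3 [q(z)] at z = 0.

-1/4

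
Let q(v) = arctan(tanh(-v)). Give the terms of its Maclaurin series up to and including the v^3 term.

2*v^3/3 - v

Substitute the inner expansion into the outer series and collect powers.
q(0) = 0
q′(0) = -1
q′′(0) = 0
q′′′(0) = 4
Then c_k = q^(k)(0)/k! gives each Taylor coefficient.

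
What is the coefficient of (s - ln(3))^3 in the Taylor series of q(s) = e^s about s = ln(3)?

1/2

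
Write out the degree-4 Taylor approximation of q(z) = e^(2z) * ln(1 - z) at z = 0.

-13*z^4/4 - 10*z^3/3 - 5*z^2/2 - z

Multiply the two series term by term and collect like powers.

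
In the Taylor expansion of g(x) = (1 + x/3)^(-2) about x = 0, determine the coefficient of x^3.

g(0) = 1
g′(0) = -2/3
g′′(0) = 2/3
g′′′(0) = -8/9
Then c_k = g^(k)(0)/k! gives each Taylor coefficient.

-4/27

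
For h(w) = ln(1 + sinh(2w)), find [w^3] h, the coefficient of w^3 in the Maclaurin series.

Let u equal the inner series; expand the outer function in u and truncate.

4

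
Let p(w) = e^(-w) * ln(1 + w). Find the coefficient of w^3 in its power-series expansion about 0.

Expand each factor separately, then convolve coefficients.
p(0) = 0
p′(0) = 1
p′′(0) = -3
p′′′(0) = 8
The Taylor polynomial is Σ p^(k)(0)/k! · w^k.

4/3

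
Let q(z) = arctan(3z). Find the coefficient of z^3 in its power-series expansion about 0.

-9

q(0) = 0
q′(0) = 3
q′′(0) = 0
q′′′(0) = -54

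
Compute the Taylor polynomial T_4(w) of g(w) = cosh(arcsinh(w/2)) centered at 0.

Let u equal the inner series; expand the outer function in u and truncate.
[w^0] = 1;  [w^1] = 0;  [w^2] = 1/8;  [w^3] = 0;  [w^4] = -1/128.

-w^4/128 + w^2/8 + 1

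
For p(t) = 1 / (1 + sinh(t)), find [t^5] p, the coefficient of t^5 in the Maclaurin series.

-181/120

Expand as Σ (-1)^k u^k with u equal to the inner function's series.
So c_5 = p^(5)(0)/5! = -181/120.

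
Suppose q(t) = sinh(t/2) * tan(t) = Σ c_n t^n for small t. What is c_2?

1/2

Expand each factor separately, then convolve coefficients.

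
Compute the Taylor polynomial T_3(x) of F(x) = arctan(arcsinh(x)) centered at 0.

Let u equal the inner series; expand the outer function in u and truncate.
F(0) = 0
F′(0) = 1
F′′(0) = 0
F′′′(0) = -3

-x^3/2 + x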